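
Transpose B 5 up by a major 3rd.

D-sharp 6

The third takes the letter from B up to D.
A major third spans 4 semitones, so from B5 the target pitch is D#6.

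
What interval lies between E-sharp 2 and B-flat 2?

dd5

E to B spans five letter names (E-F-G-A-B) — that makes it a fifth of some quality.
The perfect fifth is 7 semitones; here we have 5, two semitones narrower: doubly diminished.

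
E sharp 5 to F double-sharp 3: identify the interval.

Descending from E#5 to F##3 is the same interval as ascending F##3 to E#5.
F to E spans seven letter names (F-G-A-B-C-D-E), plus an octave: a fourteenth.
F##3 to E#5 is 22 semitones, a half step short of the major fourteenth (23), so this is minor.
(Equivalently, a compound minor seventh: a minor seventh plus an octave.)

minor 14th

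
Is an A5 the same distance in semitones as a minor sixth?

Yes

An augmented fifth spans 8 semitones, and a minor sixth also spans 8 semitones — they're enharmonic.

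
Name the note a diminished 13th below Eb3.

Six letters down from E (plus an octave) reaches G.
A diminished thirteenth spans 19 semitones, so from Eb3 the target pitch is G#1.

G#1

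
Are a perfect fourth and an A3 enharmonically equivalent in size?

A perfect fourth spans 5 semitones, and an augmented third also spans 5 semitones — they're enharmonic.

Yes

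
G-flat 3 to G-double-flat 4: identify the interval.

diminished 8th

G to G is the same letter name, plus an octave, so the interval is some kind of octave.
The perfect octave is 12 semitones; here we have 11, one semitone narrower: diminished.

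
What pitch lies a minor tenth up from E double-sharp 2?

G double-sharp 3

Counting three letter names plus an octave up from E lands on G.
Moving 15 semitones up from E##2 (the size of a minor tenth) reaches G##3.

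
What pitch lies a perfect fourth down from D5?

A4

Four letter names down from D: A.
A perfect fourth is 5 semitones; 5 semitones down from D5 gives A4.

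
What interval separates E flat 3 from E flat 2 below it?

Descending from Eb3 to Eb2 is the same interval as ascending Eb2 to Eb3.
E to E is the same letter name, plus an octave, so the interval is some kind of octave.
Counting semitones, Eb2→Eb3 is 12, which is the perfect octave.

perfect octave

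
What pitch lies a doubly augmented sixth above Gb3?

Six letter names up from G: E.
A doubly augmented sixth is 11 semitones; 11 semitones up from Gb3 gives E#4.

E#4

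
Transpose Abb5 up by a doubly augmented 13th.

F#7

Six letters up from A (plus an octave) reaches F.
A doubly augmented thirteenth spans 23 semitones, so from Abb5 the target pitch is F#7.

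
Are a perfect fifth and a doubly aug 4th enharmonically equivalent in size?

Yes

A perfect fifth = 7 semitones = a doubly augmented fourth; enharmonically equal.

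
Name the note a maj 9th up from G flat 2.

A flat 3

Two letters up from G (plus an octave) reaches A.
Moving 14 semitones up from Gb2 (the size of a major ninth) reaches Ab3.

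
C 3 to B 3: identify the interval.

major seventh

C to B spans seven letter names (C-D-E-F-G-A-B): a seventh.
The major seventh spans 11 semitones, and C3 to B3 is exactly 11 semitones — so this is a major seventh.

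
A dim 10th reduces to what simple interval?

Each octave removed subtracts seven from the number: 10 − 7 = 3.
That makes a diminished tenth a compound diminished third — an octave plus a diminished third.

d3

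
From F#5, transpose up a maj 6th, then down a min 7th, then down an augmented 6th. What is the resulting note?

Up a major sixth from F#5: D#6 (9 semitones up).
Down a minor seventh from D#6: E#5 (10 semitones down).
E#5 down an augmented sixth → G4 (10 semitones).

G4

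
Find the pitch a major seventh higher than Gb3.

F4

The seventh takes the letter from G up to F.
A major seventh is 11 semitones; 11 semitones up from Gb3 gives F4.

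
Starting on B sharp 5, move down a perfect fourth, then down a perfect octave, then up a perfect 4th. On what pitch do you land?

B#5 down a perfect fourth → F##5 (5 semitones).
A perfect octave down from F##5 is F##4.
A perfect fourth up from F##4 is B#4.

B sharp 4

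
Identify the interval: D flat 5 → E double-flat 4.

Descending from Db5 to Ebb4 is the same interval as ascending Ebb4 to Db5.
E to D spans seven letter names (E-F-G-A-B-C-D), so the interval is some kind of seventh.
Counting semitones, Ebb4→Db5 is 11, which is the major seventh.

major seventh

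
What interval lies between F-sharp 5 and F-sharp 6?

perfect octave

F to F is the same letter name, plus an octave: an octave.
The perfect octave spans 12 semitones, and F#5 to F#6 is exactly 12 semitones — so this is a perfect octave.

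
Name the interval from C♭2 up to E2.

A3

C to E spans three letter names (C-D-E): a third.
The major third is 4 semitones; here we have 5, one semitone wider: augmented.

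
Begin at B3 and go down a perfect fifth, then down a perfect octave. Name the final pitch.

E2

A perfect fifth down from B3 is E3.
A perfect octave down from E3 is E2.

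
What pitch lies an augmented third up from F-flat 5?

Counting three letter names up from F lands on A.
An augmented third is 5 semitones; 5 semitones up from Fb5 gives A5.

A 5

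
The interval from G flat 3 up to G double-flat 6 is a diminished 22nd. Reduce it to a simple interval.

Take out 2 octaves (14 from the number): 22 − 14 = 8.
So a diminished twenty-second is 2 octaves plus a diminished octave. The quality is unchanged.

d8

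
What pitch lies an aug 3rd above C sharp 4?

E double-sharp 4

The third takes the letter from C up to E.
An augmented third spans 5 semitones, so from C#4 the target pitch is E##4.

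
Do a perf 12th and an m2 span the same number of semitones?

A perfect twelfth is 19 semitones but a minor second is 1 semitone — different sizes.

No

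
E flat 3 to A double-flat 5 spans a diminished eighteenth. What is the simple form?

diminished 4th

Each octave removed subtracts seven from the number: 18 − 14 = 4.
That makes a diminished eighteenth a compound diminished fourth — 2 octaves plus a diminished fourth.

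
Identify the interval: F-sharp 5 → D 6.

minor sixth

F to D spans six letter names (F-G-A-B-C-D): a sixth.
At 8 semitones, F#5→D6 falls one short of a major sixth: minor.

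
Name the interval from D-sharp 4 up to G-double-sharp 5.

augmented eleventh

D to G spans four letter names (D-E-F-G), plus an octave — that makes it an eleventh of some quality.
A perfect eleventh would be 17 semitones; D#4 to G##5 is 18, one semitone wider, so the interval is augmented.
(Equivalently, a compound augmented fourth: an augmented fourth plus an octave.)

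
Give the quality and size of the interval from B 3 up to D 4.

B to D spans three letter names (B-C-D): a third.
At 3 semitones, B3→D4 falls one short of a major third: minor.

minor third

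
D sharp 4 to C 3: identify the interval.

augmented ninth

Descending from D#4 to C3 is the same interval as ascending C3 to D#4.
C to D spans two letter names (C-D), plus an octave: a ninth.
The major ninth is 14 semitones; here we have 15, one semitone wider: augmented.
(Equivalently, a compound augmented second: an augmented second plus an octave.)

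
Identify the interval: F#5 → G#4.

Descending from F#5 to G#4 is the same interval as ascending G#4 to F#5.
G to F spans seven letter names (G-A-B-C-D-E-F): a seventh.
A major seventh would be 11 semitones, but G#4 to F#5 is 10 — one semitone narrower, making it a minor seventh.

minor seventh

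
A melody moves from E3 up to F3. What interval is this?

E to F spans two letter names (E-F) — that makes it a second of some quality.
E3 to F3 is 1 semitone, a half step short of the major second (2), so this is minor.

minor second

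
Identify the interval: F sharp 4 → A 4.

F to A spans three letter names (F-G-A), so the interval is some kind of third.
A major third would be 4 semitones, but F#4 to A4 is 3 — one semitone narrower, making it a minor third.

minor 3rd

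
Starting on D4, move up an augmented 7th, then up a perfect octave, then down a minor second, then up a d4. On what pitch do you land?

E#6

An augmented seventh up from D4 is C##5.
C##5 up a perfect octave → C##6 (12 semitones).
C##6 down a minor second → B##5 (1 semitone).
A diminished fourth up from B##5 is E#6.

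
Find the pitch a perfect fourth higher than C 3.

F 3

Counting four letter names up from C lands on F.
Moving 5 semitones up from C3 (the size of a perfect fourth) reaches F3.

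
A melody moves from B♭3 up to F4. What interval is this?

perfect fifth

B to F spans five letter names (B-C-D-E-F), so the interval is some kind of fifth.
Counting semitones, Bb3→F4 is 7, which is the perfect fifth.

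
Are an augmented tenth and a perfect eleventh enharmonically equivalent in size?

Both span 17 semitones: an augmented tenth and a perfect eleventh are the same chromatic distance.

Yes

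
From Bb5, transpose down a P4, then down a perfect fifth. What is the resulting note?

Bb4

Bb5 down a perfect fourth → F5 (5 semitones).
A perfect fifth down from F5 is Bb4.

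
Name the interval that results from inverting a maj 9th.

First reduce the compound major ninth to its simple form, a major second.
The rule of nine gives the new number: 9 − 2 = 7, so a second becomes a seventh.
The quality also flips — major becomes minor — giving a minor seventh.

minor seventh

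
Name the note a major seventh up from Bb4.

A5

The seventh takes the letter from B up to A.
A major seventh spans 11 semitones, so from Bb4 the target pitch is A5.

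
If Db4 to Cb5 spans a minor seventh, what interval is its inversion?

The rule of nine gives the new number: 9 − 7 = 2, so a seventh becomes a second.
Quality inverts too: minor becomes major. That makes the inversion a major second.

major second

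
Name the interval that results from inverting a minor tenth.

major sixth

First reduce the compound minor tenth to its simple form, a minor third.
The rule of nine gives the new number: 9 − 3 = 6, so a third becomes a sixth.
Quality inverts too: minor becomes major. That makes the inversion a major sixth.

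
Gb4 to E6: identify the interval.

G to E spans six letter names (G-A-B-C-D-E), plus an octave, so the interval is some kind of thirteenth.
The major thirteenth is 21 semitones; here we have 22, one semitone wider: augmented.
(Equivalently, a compound augmented sixth: an augmented sixth plus an octave.)

A13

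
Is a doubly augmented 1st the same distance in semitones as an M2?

Both span 2 semitones: a doubly augmented unison and a major second are the same chromatic distance.

Yes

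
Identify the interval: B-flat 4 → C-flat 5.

minor 2nd

B to C spans two letter names (B-C): a second.
At 1 semitone, Bb4→Cb5 falls one short of a major second: minor.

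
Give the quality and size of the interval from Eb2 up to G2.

major third

E to G spans three letter names (E-F-G) — that makes it a third of some quality.
Counting semitones, Eb2→G2 is 4, which is the major third.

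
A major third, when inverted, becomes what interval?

minor 6th

The rule of nine gives the new number: 9 − 3 = 6, so a third becomes a sixth.
The quality also flips — major becomes minor — giving a minor sixth.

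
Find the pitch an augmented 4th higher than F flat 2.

B flat 2

Four letter names up from F: B.
An augmented fourth is 6 semitones; 6 semitones up from Fb2 gives Bb2.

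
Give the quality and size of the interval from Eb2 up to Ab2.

E to A spans four letter names (E-F-G-A), so the interval is some kind of fourth.
Eb2 to Ab2 is 5 semitones, matching the perfect fourth exactly, so the quality is perfect.

perfect fourth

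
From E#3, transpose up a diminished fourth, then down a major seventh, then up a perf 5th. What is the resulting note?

F3

A diminished fourth up from E#3 is A3.
A major seventh down from A3 is Bb2.
A perfect fifth up from Bb2 is F3.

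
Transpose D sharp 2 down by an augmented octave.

D 1

An octave keeps the letter name D, an octave down from D.
An augmented octave is 13 semitones; 13 semitones down from D#2 gives D1.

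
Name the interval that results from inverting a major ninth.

minor 7th

First reduce the compound major ninth to its simple form, a major second.
Inverted interval numbers add to nine, so a second pairs with a seventh (2 + 7 = 9).
And major becomes minor under inversion, so we get a minor seventh.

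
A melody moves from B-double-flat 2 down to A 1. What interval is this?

Descending from Bbb2 to A1 is the same interval as ascending A1 to Bbb2.
A to B spans two letter names (A-B), plus an octave — that makes it a ninth of some quality.
The major ninth is 14 semitones; here we have 12, two semitones narrower: diminished.

diminished 9th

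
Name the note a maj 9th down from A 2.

G 1

Two letters down from A (plus an octave) reaches G.
A major ninth is 14 semitones; 14 semitones down from A2 gives G1.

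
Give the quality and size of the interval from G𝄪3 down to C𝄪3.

Descending from G##3 to C##3 is the same interval as ascending C##3 to G##3.
C to G spans five letter names (C-D-E-F-G) — that makes it a fifth of some quality.
The perfect fifth spans 7 semitones, and C##3 to G##3 is exactly 7 semitones — so this is a perfect fifth.

P5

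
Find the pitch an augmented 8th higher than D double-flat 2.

D flat 3

For an octave the letter name doesn't change: still D, an octave up.
An augmented octave is 13 semitones; 13 semitones up from Dbb2 gives Db3.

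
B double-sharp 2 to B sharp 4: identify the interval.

B to B is the same letter name, plus 2 octaves, so the interval is some kind of fifteenth.
B##2 to B#4 spans 23 semitones — one semitone narrower than the perfect fifteenth (24) — giving a diminished fifteenth.
(Equivalently, a compound diminished octave: a diminished octave plus an octave.)

d15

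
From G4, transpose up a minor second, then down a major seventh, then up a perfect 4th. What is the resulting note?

Ebb4

G4 up a minor second → Ab4 (1 semitone).
Ab4 down a major seventh → Bbb3 (11 semitones).
Up a perfect fourth from Bbb3: Ebb4 (5 semitones up).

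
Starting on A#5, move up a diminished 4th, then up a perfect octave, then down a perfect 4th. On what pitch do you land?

A6

A diminished fourth up from A#5 is D6.
A perfect octave up from D6 is D7.
D7 down a perfect fourth → A6 (5 semitones).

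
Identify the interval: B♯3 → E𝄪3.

Descending from B#3 to E##3 is the same interval as ascending E##3 to B#3.
E to B spans five letter names (E-F-G-A-B): a fifth.
The perfect fifth is 7 semitones; here we have 6, one semitone narrower: diminished.

diminished fifth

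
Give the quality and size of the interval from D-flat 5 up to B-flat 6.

major thirteenth

D to B spans six letter names (D-E-F-G-A-B), plus an octave — that makes it a thirteenth of some quality.
Db5 to Bb6 is 21 semitones, matching the major thirteenth exactly, so the quality is major.
(Equivalently, a compound major sixth: a major sixth plus an octave.)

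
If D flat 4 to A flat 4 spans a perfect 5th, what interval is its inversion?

Interval numbers invert to sum to nine: 5 + 4 = 9, so a fifth inverts to a fourth.
The quality also flips — perfect stays perfect — giving a perfect fourth.

P4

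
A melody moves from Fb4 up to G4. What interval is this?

augmented second

F to G spans two letter names (F-G) — that makes it a second of some quality.
Fb4 to G4 spans 3 semitones — one semitone wider than the major second (2) — giving an augmented second.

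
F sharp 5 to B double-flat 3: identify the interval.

AA12

Descending from F#5 to Bbb3 is the same interval as ascending Bbb3 to F#5.
B to F spans five letter names (B-C-D-E-F), plus an octave — that makes it a twelfth of some quality.
A perfect twelfth would be 19 semitones; Bbb3 to F#5 is 21, two semitones wider, so the interval is doubly augmented.
(Equivalently, a compound doubly augmented fifth: a doubly augmented fifth plus an octave.)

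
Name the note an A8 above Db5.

D6

An octave keeps the letter name D, an octave up from D.
Moving 13 semitones up from Db5 (the size of an augmented octave) reaches D6.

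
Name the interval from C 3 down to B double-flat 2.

augmented 2nd

Descending from C3 to Bbb2 is the same interval as ascending Bbb2 to C3.
B to C spans two letter names (B-C), so the interval is some kind of second.
A major second would be 2 semitones; Bbb2 to C3 is 3, one semitone wider, so the interval is augmented.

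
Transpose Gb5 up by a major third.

The third takes the letter from G up to B.
A major third is 4 semitones; 4 semitones up from Gb5 gives Bb5.

Bb5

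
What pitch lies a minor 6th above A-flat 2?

Six letter names up from A: F.
Moving 8 semitones up from Ab2 (the size of a minor sixth) reaches Fb3.

F-flat 3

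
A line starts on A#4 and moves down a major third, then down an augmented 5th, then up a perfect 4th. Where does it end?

A major third down from A#4 is F#4.
Down an augmented fifth from F#4: Bb3 (8 semitones down).
A perfect fourth up from Bb3 is Eb4.

Eb4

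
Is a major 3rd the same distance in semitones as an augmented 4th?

No

A major third is 4 semitones but an augmented fourth is 6 semitones — different sizes.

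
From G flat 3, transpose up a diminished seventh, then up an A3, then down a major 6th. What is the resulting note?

A diminished seventh up from Gb3 is Fbb4.
An augmented third up from Fbb4 is Ab4.
Down a major sixth from Ab4: Cb4 (9 semitones down).

C flat 4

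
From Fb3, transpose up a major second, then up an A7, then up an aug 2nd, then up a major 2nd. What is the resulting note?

A##4

Up a major second from Fb3: Gb3 (2 semitones up).
Gb3 up an augmented seventh → F#4 (12 semitones).
Up an augmented second from F#4: G##4 (3 semitones up).
A major second up from G##4 is A##4.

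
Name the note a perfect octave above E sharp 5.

The letter stays E (same as the start), shifted an octave up.
A perfect octave is 12 semitones; 12 semitones up from E#5 gives E#6.

E sharp 6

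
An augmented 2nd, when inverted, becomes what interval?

Interval numbers invert to sum to nine: 2 + 7 = 9, so a second inverts to a seventh.
The quality also flips — augmented becomes diminished — giving a diminished seventh.

diminished 7th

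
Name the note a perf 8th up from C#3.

C#4

For an octave the letter name doesn't change: still C, an octave up.
A perfect octave spans 12 semitones, so from C#3 the target pitch is C#4.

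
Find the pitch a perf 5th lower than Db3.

The fifth takes the letter from D down to G.
A perfect fifth spans 7 semitones, so from Db3 the target pitch is Gb2.

Gb2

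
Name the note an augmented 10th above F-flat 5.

Counting three letter names plus an octave up from F lands on A.
An augmented tenth is 17 semitones; 17 semitones up from Fb5 gives A6.

A 6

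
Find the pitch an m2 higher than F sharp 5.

The second takes the letter from F up to G.
A minor second spans 1 semitone, so from F#5 the target pitch is G5.

G 5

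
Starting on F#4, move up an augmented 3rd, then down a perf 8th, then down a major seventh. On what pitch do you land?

An augmented third up from F#4 is A##4.
A perfect octave down from A##4 is A##3.
A major seventh down from A##3 is B#2.

B#2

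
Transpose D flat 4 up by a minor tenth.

The tenth's letter: D up three letter names plus an octave → F.
A minor tenth spans 15 semitones, so from Db4 the target pitch is Fb5.

F flat 5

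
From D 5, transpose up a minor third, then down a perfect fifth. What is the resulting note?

B flat 4

Up a minor third from D5: F5 (3 semitones up).
Down a perfect fifth from F5: Bb4 (7 semitones down).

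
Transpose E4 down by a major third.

C4

The third takes the letter from E down to C.
A major third is 4 semitones; 4 semitones down from E4 gives C4.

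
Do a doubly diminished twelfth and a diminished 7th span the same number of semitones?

A doubly diminished twelfth is 17 semitones but a diminished seventh is 9 semitones — different sizes.

No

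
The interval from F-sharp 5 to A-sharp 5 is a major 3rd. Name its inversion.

Interval numbers invert to sum to nine: 3 + 6 = 9, so a third inverts to a sixth.
And major becomes minor under inversion, so we get a minor sixth.

m6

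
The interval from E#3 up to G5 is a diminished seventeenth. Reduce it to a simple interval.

Take out 2 octaves (14 from the number): 17 − 14 = 3.
So a diminished seventeenth is 2 octaves plus a diminished third. The quality is unchanged.

diminished third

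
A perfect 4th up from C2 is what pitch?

F2

The fourth takes the letter from C up to F.
Moving 5 semitones up from C2 (the size of a perfect fourth) reaches F2.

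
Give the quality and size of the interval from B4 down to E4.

perfect fifth

Descending from B4 to E4 is the same interval as ascending E4 to B4.
E to B spans five letter names (E-F-G-A-B): a fifth.
The perfect fifth spans 7 semitones, and E4 to B4 is exactly 7 semitones — so this is a perfect fifth.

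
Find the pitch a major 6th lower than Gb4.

Bbb3

Six letter names down from G: B.
A major sixth spans 9 semitones, so from Gb4 the target pitch is Bbb3.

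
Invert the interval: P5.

perfect fourth

Inverted interval numbers add to nine, so a fifth pairs with a fourth (5 + 4 = 9).
The quality also flips — perfect stays perfect — giving a perfect fourth.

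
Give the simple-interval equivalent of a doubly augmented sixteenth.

Each octave removed subtracts seven from the number: 16 − 14 = 2.
That makes a doubly augmented sixteenth a compound doubly augmented second — 2 octaves plus a doubly augmented second.

AA2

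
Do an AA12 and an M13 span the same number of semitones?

Yes

Both span 21 semitones: a doubly augmented twelfth and a major thirteenth are the same chromatic distance.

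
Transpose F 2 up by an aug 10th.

A sharp 3

Three letters up from F (plus an octave) reaches A.
Moving 17 semitones up from F2 (the size of an augmented tenth) reaches A#3.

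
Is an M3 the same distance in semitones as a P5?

A major third is 4 semitones but a perfect fifth is 7 semitones — different sizes.

No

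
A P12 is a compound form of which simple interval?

Take out an octave (7 from the number): 12 − 7 = 5.
Quality carries through unchanged, so the simple form is a perfect fifth.

perfect fifth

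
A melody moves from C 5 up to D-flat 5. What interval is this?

C to D spans two letter names (C-D), so the interval is some kind of second.
C5 to Db5 is 1 semitone, a half step short of the major second (2), so this is minor.

m2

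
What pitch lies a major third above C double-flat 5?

E double-flat 5

Counting three letter names up from C lands on E.
A major third spans 4 semitones, so from Cbb5 the target pitch is Ebb5.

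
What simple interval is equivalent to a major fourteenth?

M7

Each octave removed subtracts seven from the number: 14 − 7 = 7.
So a major fourteenth is an octave plus a major seventh. The quality is unchanged.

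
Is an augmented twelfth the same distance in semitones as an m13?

Both span 20 semitones: an augmented twelfth and a minor thirteenth are the same chromatic distance.

Yes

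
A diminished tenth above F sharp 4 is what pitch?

A flat 5

Counting three letter names plus an octave up from F lands on A.
A diminished tenth spans 14 semitones, so from F#4 the target pitch is Ab5.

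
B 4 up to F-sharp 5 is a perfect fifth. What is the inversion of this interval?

Inverted interval numbers add to nine, so a fifth pairs with a fourth (5 + 4 = 9).
The quality also flips — perfect stays perfect — giving a perfect fourth.

perfect fourth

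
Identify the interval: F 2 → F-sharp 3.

F to F is the same letter name, plus an octave: an octave.
F2 to F#3 spans 13 semitones — one semitone wider than the perfect octave (12) — giving an augmented octave.

augmented octave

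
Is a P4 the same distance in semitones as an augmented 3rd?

Yes

A perfect fourth spans 5 semitones, and an augmented third also spans 5 semitones — they're enharmonic.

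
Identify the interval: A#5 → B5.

A to B spans two letter names (A-B) — that makes it a second of some quality.
A major second would be 2 semitones, but A#5 to B5 is 1 — one semitone narrower, making it a minor second.

m2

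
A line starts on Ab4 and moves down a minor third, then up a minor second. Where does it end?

Gb4

Ab4 down a minor third → F4 (3 semitones).
F4 up a minor second → Gb4 (1 semitone).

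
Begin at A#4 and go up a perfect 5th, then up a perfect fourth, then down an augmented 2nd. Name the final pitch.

A perfect fifth up from A#4 is E#5.
Up a perfect fourth from E#5: A#5 (5 semitones up).
Down an augmented second from A#5: G5 (3 semitones down).

G5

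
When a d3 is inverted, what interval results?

Inverted interval numbers add to nine, so a third pairs with a sixth (3 + 6 = 9).
The quality also flips — diminished becomes augmented — giving an augmented sixth.

A6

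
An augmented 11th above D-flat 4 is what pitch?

The eleventh's letter: D up four letter names plus an octave → G.
An augmented eleventh is 18 semitones; 18 semitones up from Db4 gives G5.

G 5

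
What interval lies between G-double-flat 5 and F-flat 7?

M14

G to F spans seven letter names (G-A-B-C-D-E-F), plus an octave: a fourteenth.
The major fourteenth spans 23 semitones, and Gbb5 to Fb7 is exactly 23 semitones — so this is a major fourteenth.
(Equivalently, a compound major seventh: a major seventh plus an octave.)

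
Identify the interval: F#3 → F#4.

perfect 8th

F to F is the same letter name, plus an octave, so the interval is some kind of octave.
The perfect octave spans 12 semitones, and F#3 to F#4 is exactly 12 semitones — so this is a perfect octave.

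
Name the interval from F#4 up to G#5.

F to G spans two letter names (F-G), plus an octave, so the interval is some kind of ninth.
The major ninth spans 14 semitones, and F#4 to G#5 is exactly 14 semitones — so this is a major ninth.
(Equivalently, a compound major second: a major second plus an octave.)

major ninth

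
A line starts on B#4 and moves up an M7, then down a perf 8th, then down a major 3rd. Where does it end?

Up a major seventh from B#4: A##5 (11 semitones up).
A##5 down a perfect octave → A##4 (12 semitones).
A##4 down a major third → F##4 (4 semitones).

F##4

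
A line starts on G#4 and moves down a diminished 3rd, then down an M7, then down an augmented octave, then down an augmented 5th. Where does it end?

Down a diminished third from G#4: E##4 (2 semitones down).
E##4 down a major seventh → F##3 (11 semitones).
An augmented octave down from F##3 is F#2.
Down an augmented fifth from F#2: Bb1 (8 semitones down).

Bb1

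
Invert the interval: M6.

minor third

The rule of nine gives the new number: 9 − 6 = 3, so a sixth becomes a third.
And major becomes minor under inversion, so we get a minor third.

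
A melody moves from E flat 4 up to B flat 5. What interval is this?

E to B spans five letter names (E-F-G-A-B), plus an octave, so the interval is some kind of twelfth.
Eb4 to Bb5 is 19 semitones, matching the perfect twelfth exactly, so the quality is perfect.
(Equivalently, a compound perfect fifth: a perfect fifth plus an octave.)

perfect twelfth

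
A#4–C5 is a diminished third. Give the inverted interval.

augmented 6th

Interval numbers invert to sum to nine: 3 + 6 = 9, so a third inverts to a sixth.
The quality also flips — diminished becomes augmented — giving an augmented sixth.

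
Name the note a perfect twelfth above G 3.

D 5

Counting five letter names plus an octave up from G lands on D.
A perfect twelfth spans 19 semitones, so from G3 the target pitch is D5.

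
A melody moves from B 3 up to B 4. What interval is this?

P8

B to B is the same letter name, plus an octave — that makes it an octave of some quality.
The perfect octave spans 12 semitones, and B3 to B4 is exactly 12 semitones — so this is a perfect octave.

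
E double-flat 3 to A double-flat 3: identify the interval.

E to A spans four letter names (E-F-G-A) — that makes it a fourth of some quality.
Ebb3 to Abb3 is 5 semitones, matching the perfect fourth exactly, so the quality is perfect.

perfect 4th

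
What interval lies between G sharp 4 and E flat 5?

diminished sixth

G to E spans six letter names (G-A-B-C-D-E) — that makes it a sixth of some quality.
G#4 to Eb5 spans 7 semitones — two semitones narrower than the major sixth (9) — giving a diminished sixth.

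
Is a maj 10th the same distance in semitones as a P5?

No

A major tenth spans 16 semitones; a perfect fifth spans 7 semitones. They differ by 9.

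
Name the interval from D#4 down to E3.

major seventh

Descending from D#4 to E3 is the same interval as ascending E3 to D#4.
E to D spans seven letter names (E-F-G-A-B-C-D) — that makes it a seventh of some quality.
The major seventh spans 11 semitones, and E3 to D#4 is exactly 11 semitones — so this is a major seventh.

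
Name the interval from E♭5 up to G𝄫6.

d10

E to G spans three letter names (E-F-G), plus an octave: a tenth.
The major tenth is 16 semitones; here we have 14, two semitones narrower: diminished.
(Equivalently, a compound diminished third: a diminished third plus an octave.)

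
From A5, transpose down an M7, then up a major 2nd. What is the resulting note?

A major seventh down from A5 is Bb4.
Up a major second from Bb4: C5 (2 semitones up).

C5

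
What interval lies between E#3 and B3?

diminished 5th

E to B spans five letter names (E-F-G-A-B): a fifth.
The perfect fifth is 7 semitones; here we have 6, one semitone narrower: diminished.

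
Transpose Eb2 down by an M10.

The tenth's letter: E down three letter names plus an octave → C.
Moving 16 semitones down from Eb2 (the size of a major tenth) reaches Cb1.

Cb1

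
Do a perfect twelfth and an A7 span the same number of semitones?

No

A perfect twelfth is 19 semitones but an augmented seventh is 12 semitones — different sizes.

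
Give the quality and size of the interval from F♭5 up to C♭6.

P5

F to C spans five letter names (F-G-A-B-C): a fifth.
Counting semitones, Fb5→Cb6 is 7, which is the perfect fifth.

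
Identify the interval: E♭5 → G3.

minor thirteenth

Descending from Eb5 to G3 is the same interval as ascending G3 to Eb5.
G to E spans six letter names (G-A-B-C-D-E), plus an octave: a thirteenth.
G3 to Eb5 is 20 semitones, a half step short of the major thirteenth (21), so this is minor.
(Equivalently, a compound minor sixth: a minor sixth plus an octave.)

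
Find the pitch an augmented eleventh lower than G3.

Db2

The eleventh's letter: G down four letter names plus an octave → D.
An augmented eleventh spans 18 semitones, so from G3 the target pitch is Db2.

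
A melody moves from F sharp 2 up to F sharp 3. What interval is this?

F to F is the same letter name, plus an octave, so the interval is some kind of octave.
Counting semitones, F#2→F#3 is 12, which is the perfect octave.

P8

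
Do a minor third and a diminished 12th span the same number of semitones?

No

3 semitones (minor third) vs 18 semitones (diminished twelfth): not equal.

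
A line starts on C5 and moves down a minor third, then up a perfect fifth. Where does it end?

E5

A minor third down from C5 is A4.
Up a perfect fifth from A4: E5 (7 semitones up).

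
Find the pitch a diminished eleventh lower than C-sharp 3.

G-double-sharp 1

Counting four letter names plus an octave down from C lands on G.
A diminished eleventh is 16 semitones; 16 semitones down from C#3 gives G##1.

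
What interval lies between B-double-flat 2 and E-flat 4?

augmented eleventh

B to E spans four letter names (B-C-D-E), plus an octave: an eleventh.
Bbb2 to Eb4 spans 18 semitones — one semitone wider than the perfect eleventh (17) — giving an augmented eleventh.
(Equivalently, a compound augmented fourth: an augmented fourth plus an octave.)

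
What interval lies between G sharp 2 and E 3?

minor sixth

G to E spans six letter names (G-A-B-C-D-E), so the interval is some kind of sixth.
At 8 semitones, G#2→E3 falls one short of a major sixth: minor.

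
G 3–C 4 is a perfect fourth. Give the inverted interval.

The rule of nine gives the new number: 9 − 4 = 5, so a fourth becomes a fifth.
And perfect stays perfect under inversion, so we get a perfect fifth.

P5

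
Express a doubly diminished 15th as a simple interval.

doubly diminished 8th

Each octave removed subtracts seven from the number: 15 − 7 = 8.
That makes a doubly diminished fifteenth a compound doubly diminished octave — an octave plus a doubly diminished octave.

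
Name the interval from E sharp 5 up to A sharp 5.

perfect 4th

E to A spans four letter names (E-F-G-A) — that makes it a fourth of some quality.
E#5 to A#5 is 5 semitones, matching the perfect fourth exactly, so the quality is perfect.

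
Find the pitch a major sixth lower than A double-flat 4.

C double-flat 4

Counting six letter names down from A lands on C.
Moving 9 semitones down from Abb4 (the size of a major sixth) reaches Cbb4.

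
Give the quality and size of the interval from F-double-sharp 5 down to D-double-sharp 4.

minor tenth

Descending from F##5 to D##4 is the same interval as ascending D##4 to F##5.
D to F spans three letter names (D-E-F), plus an octave — that makes it a tenth of some quality.
At 15 semitones, D##4→F##5 falls one short of a major tenth: minor.
(Equivalently, a compound minor third: a minor third plus an octave.)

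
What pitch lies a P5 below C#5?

F#4

Counting five letter names down from C lands on F.
A perfect fifth is 7 semitones; 7 semitones down from C#5 gives F#4.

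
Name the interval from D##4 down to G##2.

Descending from D##4 to G##2 is the same interval as ascending G##2 to D##4.
G to D spans five letter names (G-A-B-C-D), plus an octave, so the interval is some kind of twelfth.
The perfect twelfth spans 19 semitones, and G##2 to D##4 is exactly 19 semitones — so this is a perfect twelfth.
(Equivalently, a compound perfect fifth: a perfect fifth plus an octave.)

P12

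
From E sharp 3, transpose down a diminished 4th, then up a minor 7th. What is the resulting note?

A double-sharp 3

A diminished fourth down from E#3 is B##2.
Up a minor seventh from B##2: A##3 (10 semitones up).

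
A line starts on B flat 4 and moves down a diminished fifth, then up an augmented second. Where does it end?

F double-sharp 4

A diminished fifth down from Bb4 is E4.
An augmented second up from E4 is F##4.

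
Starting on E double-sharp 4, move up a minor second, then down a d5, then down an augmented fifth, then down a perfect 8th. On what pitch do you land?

E##4 up a minor second → F##4 (1 semitone).
A diminished fifth down from F##4 is B##3.
B##3 down an augmented fifth → E#3 (8 semitones).
E#3 down a perfect octave → E#2 (12 semitones).

E sharp 2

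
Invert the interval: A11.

diminished fifth

First reduce the compound augmented eleventh to its simple form, an augmented fourth.
Interval numbers invert to sum to nine: 4 + 5 = 9, so a fourth inverts to a fifth.
And augmented becomes diminished under inversion, so we get a diminished fifth.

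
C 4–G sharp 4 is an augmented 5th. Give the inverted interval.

Inverted interval numbers add to nine, so a fifth pairs with a fourth (5 + 4 = 9).
Quality inverts too: augmented becomes diminished. That makes the inversion a diminished fourth.

diminished fourth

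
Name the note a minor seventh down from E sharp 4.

Seven letter names down from E: F.
A minor seventh is 10 semitones; 10 semitones down from E#4 gives F##3.

F double-sharp 3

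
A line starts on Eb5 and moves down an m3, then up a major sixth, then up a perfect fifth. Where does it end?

Down a minor third from Eb5: C5 (3 semitones down).
C5 up a major sixth → A5 (9 semitones).
A perfect fifth up from A5 is E6.

E6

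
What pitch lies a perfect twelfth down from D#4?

G#2

Counting five letter names plus an octave down from D lands on G.
A perfect twelfth spans 19 semitones, so from D#4 the target pitch is G#2.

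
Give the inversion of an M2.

Inverted interval numbers add to nine, so a second pairs with a seventh (2 + 7 = 9).
Quality inverts too: major becomes minor. That makes the inversion a minor seventh.

minor 7th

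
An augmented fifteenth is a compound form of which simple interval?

Take out an octave (7 from the number): 15 − 7 = 8.
That makes an augmented fifteenth a compound augmented octave — an octave plus an augmented octave.

augmented octave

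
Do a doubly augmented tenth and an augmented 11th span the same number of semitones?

Both span 18 semitones: a doubly augmented tenth and an augmented eleventh are the same chromatic distance.

Yes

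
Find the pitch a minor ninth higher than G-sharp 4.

Two letters up from G (plus an octave) reaches A.
A minor ninth is 13 semitones; 13 semitones up from G#4 gives A5.

A 5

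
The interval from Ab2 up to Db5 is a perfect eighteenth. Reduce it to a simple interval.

Take out 2 octaves (14 from the number): 18 − 14 = 4.
So a perfect eighteenth is 2 octaves plus a perfect fourth. The quality is unchanged.

perfect fourth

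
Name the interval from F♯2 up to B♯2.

F to B spans four letter names (F-G-A-B): a fourth.
The perfect fourth is 5 semitones; here we have 6, one semitone wider: augmented.

augmented fourth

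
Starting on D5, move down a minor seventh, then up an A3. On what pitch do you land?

D5 down a minor seventh → E4 (10 semitones).
An augmented third up from E4 is G##4.

G##4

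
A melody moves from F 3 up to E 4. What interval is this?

major 7th

F to E spans seven letter names (F-G-A-B-C-D-E), so the interval is some kind of seventh.
F3 to E4 is 11 semitones, matching the major seventh exactly, so the quality is major.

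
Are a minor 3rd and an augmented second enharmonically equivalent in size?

Both span 3 semitones: a minor third and an augmented second are the same chromatic distance.

Yes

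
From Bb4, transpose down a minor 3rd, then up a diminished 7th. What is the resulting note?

Fb5

A minor third down from Bb4 is G4.
A diminished seventh up from G4 is Fb5.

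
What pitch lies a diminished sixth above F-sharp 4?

Counting six letter names up from F lands on D.
Moving 7 semitones up from F#4 (the size of a diminished sixth) reaches Db5.

D-flat 5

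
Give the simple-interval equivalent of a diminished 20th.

Each octave removed subtracts seven from the number: 20 − 14 = 6.
Quality carries through unchanged, so the simple form is a diminished sixth.

diminished sixth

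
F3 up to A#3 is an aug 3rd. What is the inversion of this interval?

Interval numbers invert to sum to nine: 3 + 6 = 9, so a third inverts to a sixth.
And augmented becomes diminished under inversion, so we get a diminished sixth.

diminished sixth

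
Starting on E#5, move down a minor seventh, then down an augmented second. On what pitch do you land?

E4

E#5 down a minor seventh → F##4 (10 semitones).
F##4 down an augmented second → E4 (3 semitones).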